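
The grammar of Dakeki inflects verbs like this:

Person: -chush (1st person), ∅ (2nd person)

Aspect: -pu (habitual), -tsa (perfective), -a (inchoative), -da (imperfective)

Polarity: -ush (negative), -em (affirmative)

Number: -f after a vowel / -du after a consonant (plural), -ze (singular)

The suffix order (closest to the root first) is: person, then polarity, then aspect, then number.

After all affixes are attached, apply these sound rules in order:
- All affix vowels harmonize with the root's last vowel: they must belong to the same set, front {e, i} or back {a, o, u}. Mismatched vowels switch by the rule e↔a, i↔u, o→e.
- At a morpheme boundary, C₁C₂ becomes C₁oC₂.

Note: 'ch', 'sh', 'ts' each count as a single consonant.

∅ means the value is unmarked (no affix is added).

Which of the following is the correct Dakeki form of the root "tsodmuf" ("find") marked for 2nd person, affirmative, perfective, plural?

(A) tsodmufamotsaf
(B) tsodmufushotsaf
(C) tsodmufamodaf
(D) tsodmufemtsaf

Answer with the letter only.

A

person = 2nd person: zero marking, form stays tsodmuf.
Attach polarity affirmative -em → tsodmufem.
Attach aspect perfective -tsa → tsodmufemtsa.
Attach number plural -f (after vowel 'a') → tsodmufemtsaf.
Apply vowel harmony: tsodmufemtsaf → tsodmufamtsaf.
Apply epenthesis: tsodmufamtsaf → tsodmufamotsaf.
So the correct form is tsodmufamotsaf, option (A).
(D) tsodmufemtsaf is wrong: it fails to apply the sound rule(s).
(C) tsodmufamodaf is wrong: it uses imperfective instead of perfective for aspect.
(B) tsodmufushotsaf is wrong: it uses negative instead of affirmative for polarity.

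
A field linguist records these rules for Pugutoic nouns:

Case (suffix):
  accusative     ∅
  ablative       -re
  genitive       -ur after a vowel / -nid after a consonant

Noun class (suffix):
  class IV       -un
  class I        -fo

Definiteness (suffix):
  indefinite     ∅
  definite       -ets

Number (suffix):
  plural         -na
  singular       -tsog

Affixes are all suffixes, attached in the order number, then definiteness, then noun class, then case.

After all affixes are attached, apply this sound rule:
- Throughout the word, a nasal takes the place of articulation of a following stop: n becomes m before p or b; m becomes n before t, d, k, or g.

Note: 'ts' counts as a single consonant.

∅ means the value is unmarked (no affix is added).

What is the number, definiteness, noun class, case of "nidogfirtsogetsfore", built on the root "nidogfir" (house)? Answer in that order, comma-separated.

Segment: nidogfir-tsog-ets-fo-re.
number: -tsog → singular.
definiteness: -ets → definite.
noun class: -fo → class I.
case: -re → ablative.

singular, definite, class I, ablative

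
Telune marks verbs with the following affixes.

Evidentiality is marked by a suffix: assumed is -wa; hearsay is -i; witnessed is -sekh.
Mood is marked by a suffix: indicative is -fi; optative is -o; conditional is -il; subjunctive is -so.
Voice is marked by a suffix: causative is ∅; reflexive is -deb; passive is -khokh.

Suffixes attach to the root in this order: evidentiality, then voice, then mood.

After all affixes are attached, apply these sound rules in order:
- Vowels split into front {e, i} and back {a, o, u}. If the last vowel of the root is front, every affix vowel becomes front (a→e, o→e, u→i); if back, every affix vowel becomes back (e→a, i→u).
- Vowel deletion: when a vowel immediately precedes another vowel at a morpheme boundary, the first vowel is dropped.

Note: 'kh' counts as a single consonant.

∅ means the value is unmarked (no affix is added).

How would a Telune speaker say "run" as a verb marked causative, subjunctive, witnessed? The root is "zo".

Attach evidentiality witnessed -sekh → zosekh.
voice = causative: zero marking, form stays zosekh.
Attach mood subjunctive -so → zosekhso.
Apply vowel harmony: zosekhso → zosakhso.
Vowel deletion: no change.

zosakhso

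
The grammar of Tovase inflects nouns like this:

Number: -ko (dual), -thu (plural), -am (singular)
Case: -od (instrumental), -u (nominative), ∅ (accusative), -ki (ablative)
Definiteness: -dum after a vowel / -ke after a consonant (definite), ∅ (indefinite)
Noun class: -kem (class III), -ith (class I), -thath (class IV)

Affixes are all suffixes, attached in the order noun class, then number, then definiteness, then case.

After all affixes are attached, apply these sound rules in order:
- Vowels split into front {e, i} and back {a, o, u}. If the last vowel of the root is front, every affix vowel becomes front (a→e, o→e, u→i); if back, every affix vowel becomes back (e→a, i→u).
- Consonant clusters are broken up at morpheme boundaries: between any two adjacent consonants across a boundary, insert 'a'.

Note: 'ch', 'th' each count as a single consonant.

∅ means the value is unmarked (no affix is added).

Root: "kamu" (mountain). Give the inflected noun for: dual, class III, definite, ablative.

Attach noun class class III -kem → kamukem.
Attach number dual -ko → kamukemko.
Attach definiteness definite -dum (after vowel 'o') → kamukemkodum.
Attach case ablative -ki → kamukemkodumki.
Apply vowel harmony: kamukemkodumki → kamukamkodumku.
Apply epenthesis: kamukamkodumku → kamukamakodumaku.

kamukamakodumaku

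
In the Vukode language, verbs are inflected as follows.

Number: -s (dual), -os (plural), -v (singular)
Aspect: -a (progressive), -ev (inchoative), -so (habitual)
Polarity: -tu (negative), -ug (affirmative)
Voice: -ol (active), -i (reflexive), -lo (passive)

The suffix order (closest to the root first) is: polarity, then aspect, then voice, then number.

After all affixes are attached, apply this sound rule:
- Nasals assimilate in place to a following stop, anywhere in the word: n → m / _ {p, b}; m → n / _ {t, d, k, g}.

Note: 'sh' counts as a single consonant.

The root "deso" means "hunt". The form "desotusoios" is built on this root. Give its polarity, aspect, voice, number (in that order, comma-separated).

Segment: deso-tu-so-i-os.
polarity: -tu → negative.
aspect: -so → habitual.
voice: -i → reflexive.
number: -os → plural.

negative, habitual, reflexive, plural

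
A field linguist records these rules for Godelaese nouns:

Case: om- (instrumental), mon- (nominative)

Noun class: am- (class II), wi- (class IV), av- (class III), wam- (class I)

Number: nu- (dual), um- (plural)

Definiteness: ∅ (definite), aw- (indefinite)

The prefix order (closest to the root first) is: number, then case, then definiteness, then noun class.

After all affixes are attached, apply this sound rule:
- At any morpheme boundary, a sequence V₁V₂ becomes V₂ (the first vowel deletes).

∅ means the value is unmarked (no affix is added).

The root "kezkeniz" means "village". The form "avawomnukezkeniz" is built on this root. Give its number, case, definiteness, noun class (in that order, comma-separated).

Segment: av-aw-om-nu-kezkeniz.
number: nu- → dual.
case: om- → instrumental.
definiteness: aw- → indefinite.
noun class: av- → class III.

dual, instrumental, indefinite, class III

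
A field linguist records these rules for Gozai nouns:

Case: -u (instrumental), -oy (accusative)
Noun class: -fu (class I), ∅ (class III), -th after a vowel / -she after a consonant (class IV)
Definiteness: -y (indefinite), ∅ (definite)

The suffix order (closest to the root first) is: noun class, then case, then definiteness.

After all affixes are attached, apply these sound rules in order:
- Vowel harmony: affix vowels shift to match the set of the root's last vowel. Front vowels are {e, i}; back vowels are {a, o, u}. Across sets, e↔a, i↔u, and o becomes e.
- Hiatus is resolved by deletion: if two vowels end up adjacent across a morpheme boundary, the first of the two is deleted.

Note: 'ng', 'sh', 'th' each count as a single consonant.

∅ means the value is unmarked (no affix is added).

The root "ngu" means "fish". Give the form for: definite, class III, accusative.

noun class = class III: zero marking, form stays ngu.
Attach case accusative -oy → nguoy.
definiteness = definite: zero marking, form stays nguoy.
Vowel harmony: no change.
Apply vowel deletion: nguoy → ngoy.

ngoy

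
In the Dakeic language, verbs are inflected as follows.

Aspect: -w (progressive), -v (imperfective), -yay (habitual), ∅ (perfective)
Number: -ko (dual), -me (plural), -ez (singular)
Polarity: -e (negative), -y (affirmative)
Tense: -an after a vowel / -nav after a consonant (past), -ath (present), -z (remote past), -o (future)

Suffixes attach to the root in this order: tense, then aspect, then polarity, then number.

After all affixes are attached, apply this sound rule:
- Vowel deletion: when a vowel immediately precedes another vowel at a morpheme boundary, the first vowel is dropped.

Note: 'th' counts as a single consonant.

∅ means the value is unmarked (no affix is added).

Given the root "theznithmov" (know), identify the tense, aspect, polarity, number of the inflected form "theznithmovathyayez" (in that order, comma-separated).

present, habitual, negative, singular

Segment: theznithmov-ath-yay-e-ez.
tense: -ath → present.
aspect: -yay → habitual.
polarity: -e → negative.
number: -ez → singular.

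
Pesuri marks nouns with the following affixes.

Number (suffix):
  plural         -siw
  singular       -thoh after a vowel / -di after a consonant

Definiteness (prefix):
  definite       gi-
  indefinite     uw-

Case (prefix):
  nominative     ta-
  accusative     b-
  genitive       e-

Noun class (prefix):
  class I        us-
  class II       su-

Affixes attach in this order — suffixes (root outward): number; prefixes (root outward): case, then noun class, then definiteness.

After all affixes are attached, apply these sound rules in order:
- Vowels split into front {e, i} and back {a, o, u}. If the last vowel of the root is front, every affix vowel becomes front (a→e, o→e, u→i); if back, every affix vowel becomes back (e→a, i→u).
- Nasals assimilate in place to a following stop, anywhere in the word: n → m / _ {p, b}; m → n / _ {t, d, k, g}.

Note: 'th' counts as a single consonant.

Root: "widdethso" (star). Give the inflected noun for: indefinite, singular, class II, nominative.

uwsutawiddethsothoh

Attach case nominative ta- → tawiddethso.
Attach number singular -thoh (after vowel 'o') → tawiddethsothoh.
Attach noun class class II su- → sutawiddethsothoh.
Attach definiteness indefinite uw- → uwsutawiddethsothoh.
Vowel harmony: no change.
Nasal assimilation: no change.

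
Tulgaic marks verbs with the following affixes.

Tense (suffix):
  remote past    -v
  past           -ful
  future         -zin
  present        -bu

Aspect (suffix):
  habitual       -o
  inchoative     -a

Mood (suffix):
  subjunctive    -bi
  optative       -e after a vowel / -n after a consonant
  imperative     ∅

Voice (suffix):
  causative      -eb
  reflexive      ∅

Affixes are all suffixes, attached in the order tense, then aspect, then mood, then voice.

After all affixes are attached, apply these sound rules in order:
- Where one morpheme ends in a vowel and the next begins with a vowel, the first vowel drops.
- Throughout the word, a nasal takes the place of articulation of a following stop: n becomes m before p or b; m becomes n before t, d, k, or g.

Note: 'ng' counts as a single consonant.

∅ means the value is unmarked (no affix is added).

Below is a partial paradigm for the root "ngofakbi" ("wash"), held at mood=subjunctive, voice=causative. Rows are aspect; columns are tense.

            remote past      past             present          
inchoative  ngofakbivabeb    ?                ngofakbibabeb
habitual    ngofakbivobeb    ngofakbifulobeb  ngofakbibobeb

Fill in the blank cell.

Attach tense past -ful → ngofakbiful.
Attach aspect inchoative -a → ngofakbifula.
Attach mood subjunctive -bi → ngofakbifulabi.
Attach voice causative -eb → ngofakbifulabieb.
Apply vowel deletion: ngofakbifulabieb → ngofakbifulabeb.
Nasal assimilation: no change.

ngofakbifulabeb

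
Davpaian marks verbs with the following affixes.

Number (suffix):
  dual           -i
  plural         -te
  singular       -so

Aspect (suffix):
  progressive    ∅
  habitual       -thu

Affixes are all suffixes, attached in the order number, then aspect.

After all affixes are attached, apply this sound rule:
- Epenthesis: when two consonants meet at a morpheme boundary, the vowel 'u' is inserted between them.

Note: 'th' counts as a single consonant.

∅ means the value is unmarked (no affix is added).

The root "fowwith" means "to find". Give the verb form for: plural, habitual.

Attach number plural -te → fowwithte.
Attach aspect habitual -thu → fowwithtethu.
Apply epenthesis: fowwithtethu → fowwithutethu.

fowwithutethu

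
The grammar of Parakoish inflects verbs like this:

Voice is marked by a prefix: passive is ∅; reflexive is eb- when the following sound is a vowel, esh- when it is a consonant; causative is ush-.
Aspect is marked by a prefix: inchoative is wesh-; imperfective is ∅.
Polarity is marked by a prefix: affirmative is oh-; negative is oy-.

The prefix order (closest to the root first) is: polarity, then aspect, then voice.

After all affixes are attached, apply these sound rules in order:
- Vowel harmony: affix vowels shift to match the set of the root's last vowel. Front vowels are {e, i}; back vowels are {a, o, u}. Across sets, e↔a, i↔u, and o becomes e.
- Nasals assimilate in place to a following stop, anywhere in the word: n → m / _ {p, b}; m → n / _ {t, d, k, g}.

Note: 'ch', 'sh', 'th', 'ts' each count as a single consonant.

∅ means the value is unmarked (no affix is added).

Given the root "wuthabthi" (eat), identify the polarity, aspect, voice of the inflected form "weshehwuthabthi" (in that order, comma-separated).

affirmative, inchoative, passive

Segment: wesh-oh-wuthabthi.
polarity: oh- → affirmative.
aspect: wesh- → inchoative.
voice: ∅ → passive.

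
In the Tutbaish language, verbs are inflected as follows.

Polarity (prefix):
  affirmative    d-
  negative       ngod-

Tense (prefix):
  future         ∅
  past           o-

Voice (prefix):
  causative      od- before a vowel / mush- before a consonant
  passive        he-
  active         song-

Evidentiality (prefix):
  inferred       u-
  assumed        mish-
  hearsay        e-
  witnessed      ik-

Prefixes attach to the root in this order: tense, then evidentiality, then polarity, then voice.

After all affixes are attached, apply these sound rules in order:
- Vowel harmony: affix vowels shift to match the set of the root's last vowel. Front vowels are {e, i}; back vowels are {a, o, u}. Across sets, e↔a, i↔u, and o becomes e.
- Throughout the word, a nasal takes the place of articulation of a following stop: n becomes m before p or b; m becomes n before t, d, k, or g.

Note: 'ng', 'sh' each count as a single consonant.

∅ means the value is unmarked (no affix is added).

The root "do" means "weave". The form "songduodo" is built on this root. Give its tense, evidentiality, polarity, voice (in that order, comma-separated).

past, inferred, affirmative, active

Segment: song-d-u-o-do.
tense: o- → past.
evidentiality: u- → inferred.
polarity: d- → affirmative.
voice: song- → active.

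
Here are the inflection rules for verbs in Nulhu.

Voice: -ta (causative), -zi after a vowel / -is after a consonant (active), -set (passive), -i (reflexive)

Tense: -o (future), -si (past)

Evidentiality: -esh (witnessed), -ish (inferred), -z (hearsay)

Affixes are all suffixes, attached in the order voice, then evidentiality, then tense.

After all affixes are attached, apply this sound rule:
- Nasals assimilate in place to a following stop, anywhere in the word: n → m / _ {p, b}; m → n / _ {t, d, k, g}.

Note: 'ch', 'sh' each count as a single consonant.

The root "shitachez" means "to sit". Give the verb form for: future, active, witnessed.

Attach voice active -is (after consonant 'z') → shitachezis.
Attach evidentiality witnessed -esh → shitachezisesh.
Attach tense future -o → shitachezisesho.
Nasal assimilation: no change.

shitachezisesho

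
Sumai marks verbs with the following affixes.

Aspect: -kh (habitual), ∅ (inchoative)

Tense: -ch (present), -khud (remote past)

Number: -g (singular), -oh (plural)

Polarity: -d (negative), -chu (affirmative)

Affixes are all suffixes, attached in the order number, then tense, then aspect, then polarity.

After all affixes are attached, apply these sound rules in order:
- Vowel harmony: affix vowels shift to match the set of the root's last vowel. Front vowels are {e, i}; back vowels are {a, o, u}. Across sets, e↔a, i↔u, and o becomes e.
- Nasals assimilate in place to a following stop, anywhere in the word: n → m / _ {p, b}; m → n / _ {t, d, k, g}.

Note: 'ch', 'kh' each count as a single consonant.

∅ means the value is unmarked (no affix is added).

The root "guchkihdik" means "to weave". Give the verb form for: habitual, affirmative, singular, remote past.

guchkihdikgkhidkhchi

Attach number singular -g → guchkihdikg.
Attach tense remote past -khud → guchkihdikgkhud.
Attach aspect habitual -kh → guchkihdikgkhudkh.
Attach polarity affirmative -chu → guchkihdikgkhudkhchu.
Apply vowel harmony: guchkihdikgkhudkhchu → guchkihdikgkhidkhchi.
Nasal assimilation: no change.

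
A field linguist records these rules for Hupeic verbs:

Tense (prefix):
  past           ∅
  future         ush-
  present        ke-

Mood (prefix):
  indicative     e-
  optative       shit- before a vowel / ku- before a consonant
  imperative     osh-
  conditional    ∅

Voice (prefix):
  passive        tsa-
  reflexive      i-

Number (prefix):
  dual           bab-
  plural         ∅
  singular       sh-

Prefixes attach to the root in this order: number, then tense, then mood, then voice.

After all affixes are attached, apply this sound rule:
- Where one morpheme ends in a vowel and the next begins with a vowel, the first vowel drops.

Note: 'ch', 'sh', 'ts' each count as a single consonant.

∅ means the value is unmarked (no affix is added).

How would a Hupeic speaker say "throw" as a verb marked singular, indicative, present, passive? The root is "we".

Attach number singular sh- → shwe.
Attach tense present ke- → keshwe.
Attach mood indicative e- → ekeshwe.
Attach voice passive tsa- → tsaekeshwe.
Apply vowel deletion: tsaekeshwe → tsekeshwe.

tsekeshwe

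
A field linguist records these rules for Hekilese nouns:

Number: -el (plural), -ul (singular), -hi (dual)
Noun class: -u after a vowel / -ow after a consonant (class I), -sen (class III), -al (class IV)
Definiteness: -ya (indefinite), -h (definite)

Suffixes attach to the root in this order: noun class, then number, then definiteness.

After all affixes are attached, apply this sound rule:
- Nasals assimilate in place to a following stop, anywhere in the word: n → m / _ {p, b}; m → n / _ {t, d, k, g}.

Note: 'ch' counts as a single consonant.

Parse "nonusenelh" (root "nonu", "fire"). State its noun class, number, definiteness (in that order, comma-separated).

class III, plural, definite

Segment: nonu-sen-el-h.
noun class: -sen → class III.
number: -el → plural.
definiteness: -h → definite.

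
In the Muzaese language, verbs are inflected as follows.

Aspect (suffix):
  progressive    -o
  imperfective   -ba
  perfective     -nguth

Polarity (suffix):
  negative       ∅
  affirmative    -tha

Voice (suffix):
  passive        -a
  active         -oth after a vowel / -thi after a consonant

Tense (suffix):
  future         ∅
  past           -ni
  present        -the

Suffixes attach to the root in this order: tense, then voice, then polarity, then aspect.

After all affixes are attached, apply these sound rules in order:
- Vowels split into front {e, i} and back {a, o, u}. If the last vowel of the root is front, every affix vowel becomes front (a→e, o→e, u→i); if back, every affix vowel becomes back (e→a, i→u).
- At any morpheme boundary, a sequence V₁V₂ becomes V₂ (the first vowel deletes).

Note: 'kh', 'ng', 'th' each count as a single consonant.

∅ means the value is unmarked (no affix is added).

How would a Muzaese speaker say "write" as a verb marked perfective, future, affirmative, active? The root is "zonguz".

tense = future: zero marking, form stays zonguz.
Attach voice active -thi (after consonant 'z') → zonguzthi.
Attach polarity affirmative -tha → zonguzthitha.
Attach aspect perfective -nguth → zonguzthithanguth.
Apply vowel harmony: zonguzthithanguth → zonguzthuthanguth.
Vowel deletion: no change.

zonguzthuthanguth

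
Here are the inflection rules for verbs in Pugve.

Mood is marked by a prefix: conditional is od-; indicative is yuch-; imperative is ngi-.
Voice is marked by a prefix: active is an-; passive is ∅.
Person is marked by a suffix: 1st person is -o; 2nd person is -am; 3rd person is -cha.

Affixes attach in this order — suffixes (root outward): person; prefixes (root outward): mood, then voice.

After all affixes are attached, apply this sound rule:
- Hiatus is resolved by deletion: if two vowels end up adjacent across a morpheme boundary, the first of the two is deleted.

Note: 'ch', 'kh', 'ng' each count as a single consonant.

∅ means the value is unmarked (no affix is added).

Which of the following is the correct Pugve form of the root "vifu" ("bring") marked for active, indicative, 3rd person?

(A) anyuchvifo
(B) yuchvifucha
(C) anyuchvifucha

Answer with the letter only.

Attach mood indicative yuch- → yuchvifu.
Attach person 3rd person -cha → yuchvifucha.
Attach voice active an- → anyuchvifucha.
Vowel deletion: no change.
So the correct form is anyuchvifucha, option (C).
(B) yuchvifucha is wrong: it uses passive instead of active for voice.
(A) anyuchvifo is wrong: it uses 1st person instead of 3rd person for person.

C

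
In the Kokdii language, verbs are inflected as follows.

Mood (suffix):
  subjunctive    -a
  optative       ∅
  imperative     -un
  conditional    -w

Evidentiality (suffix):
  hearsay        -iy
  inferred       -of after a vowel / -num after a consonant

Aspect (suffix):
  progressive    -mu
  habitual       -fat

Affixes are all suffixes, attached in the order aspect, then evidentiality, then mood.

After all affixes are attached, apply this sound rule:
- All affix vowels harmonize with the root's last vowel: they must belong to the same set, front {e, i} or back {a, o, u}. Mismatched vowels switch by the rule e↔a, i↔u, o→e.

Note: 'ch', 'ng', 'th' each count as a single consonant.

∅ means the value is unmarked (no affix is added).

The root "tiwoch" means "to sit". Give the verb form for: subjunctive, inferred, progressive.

tiwochmuofa

Attach aspect progressive -mu → tiwochmu.
Attach evidentiality inferred -of (after vowel 'u') → tiwochmuof.
Attach mood subjunctive -a → tiwochmuofa.
Vowel harmony: no change.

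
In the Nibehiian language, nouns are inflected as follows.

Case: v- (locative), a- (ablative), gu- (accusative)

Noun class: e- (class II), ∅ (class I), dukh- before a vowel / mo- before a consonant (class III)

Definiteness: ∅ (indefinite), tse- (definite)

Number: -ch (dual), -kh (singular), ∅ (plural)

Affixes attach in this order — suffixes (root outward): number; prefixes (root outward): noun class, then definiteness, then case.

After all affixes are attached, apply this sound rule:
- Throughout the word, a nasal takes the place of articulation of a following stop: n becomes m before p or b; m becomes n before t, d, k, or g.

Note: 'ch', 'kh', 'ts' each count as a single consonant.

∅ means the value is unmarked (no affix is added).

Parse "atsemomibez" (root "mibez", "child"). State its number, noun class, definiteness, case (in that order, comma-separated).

plural, class III, definite, ablative

Segment: a-tse-mo-mibez.
number: ∅ → plural.
noun class: dukh/mo- → class III.
definiteness: tse- → definite.
case: a- → ablative.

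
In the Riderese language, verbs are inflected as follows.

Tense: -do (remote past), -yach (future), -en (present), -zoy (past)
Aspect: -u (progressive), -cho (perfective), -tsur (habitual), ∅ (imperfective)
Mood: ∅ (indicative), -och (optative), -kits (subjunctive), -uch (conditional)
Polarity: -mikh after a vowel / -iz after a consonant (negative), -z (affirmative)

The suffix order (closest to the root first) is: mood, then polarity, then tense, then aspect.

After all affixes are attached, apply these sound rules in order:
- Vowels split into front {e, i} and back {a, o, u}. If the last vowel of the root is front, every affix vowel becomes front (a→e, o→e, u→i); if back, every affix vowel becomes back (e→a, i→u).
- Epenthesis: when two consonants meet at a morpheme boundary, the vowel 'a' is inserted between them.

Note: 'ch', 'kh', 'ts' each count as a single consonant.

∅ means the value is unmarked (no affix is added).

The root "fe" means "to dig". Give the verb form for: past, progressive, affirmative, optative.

Attach mood optative -och → feoch.
Attach polarity affirmative -z → feochz.
Attach tense past -zoy → feochzzoy.
Attach aspect progressive -u → feochzzoyu.
Apply vowel harmony: feochzzoyu → feechzzeyi.
Apply epenthesis: feechzzeyi → feechazazeyi.

feechazazeyi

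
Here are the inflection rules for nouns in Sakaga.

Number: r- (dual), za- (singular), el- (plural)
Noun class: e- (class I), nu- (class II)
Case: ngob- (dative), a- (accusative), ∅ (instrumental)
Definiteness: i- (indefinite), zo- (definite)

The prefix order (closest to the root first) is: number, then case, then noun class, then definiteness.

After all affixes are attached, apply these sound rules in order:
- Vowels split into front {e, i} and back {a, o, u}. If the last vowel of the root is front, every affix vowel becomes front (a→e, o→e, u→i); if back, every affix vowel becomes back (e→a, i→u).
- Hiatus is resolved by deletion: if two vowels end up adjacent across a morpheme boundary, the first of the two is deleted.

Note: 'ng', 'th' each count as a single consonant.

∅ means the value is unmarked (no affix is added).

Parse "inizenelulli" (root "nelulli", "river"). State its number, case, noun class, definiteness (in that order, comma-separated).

Segment: i-nu-za-nelulli.
number: za- → singular.
case: ∅ → instrumental.
noun class: nu- → class II.
definiteness: i- → indefinite.

singular, instrumental, class II, indefinite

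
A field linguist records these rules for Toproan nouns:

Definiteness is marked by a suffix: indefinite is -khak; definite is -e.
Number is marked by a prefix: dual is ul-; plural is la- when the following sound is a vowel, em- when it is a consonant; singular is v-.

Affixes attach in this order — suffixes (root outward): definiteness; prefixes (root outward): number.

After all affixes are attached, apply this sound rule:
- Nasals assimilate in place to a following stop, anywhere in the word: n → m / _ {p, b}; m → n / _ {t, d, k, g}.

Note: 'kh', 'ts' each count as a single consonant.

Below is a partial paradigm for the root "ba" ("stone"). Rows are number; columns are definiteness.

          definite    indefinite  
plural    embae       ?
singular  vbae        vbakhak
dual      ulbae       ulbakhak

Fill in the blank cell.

Attach definiteness indefinite -khak → bakhak.
Attach number plural em- (before consonant 'b') → embakhak.
Nasal assimilation: no change.

embakhak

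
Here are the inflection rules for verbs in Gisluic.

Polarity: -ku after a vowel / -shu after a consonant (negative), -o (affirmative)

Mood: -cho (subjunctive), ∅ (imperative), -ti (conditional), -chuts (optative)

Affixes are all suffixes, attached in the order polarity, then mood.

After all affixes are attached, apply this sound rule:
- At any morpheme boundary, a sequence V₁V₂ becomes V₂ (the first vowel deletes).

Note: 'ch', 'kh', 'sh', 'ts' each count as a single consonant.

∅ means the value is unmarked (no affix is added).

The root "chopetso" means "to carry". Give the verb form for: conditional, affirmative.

chopetsoti

Attach polarity affirmative -o → chopetsoo.
Attach mood conditional -ti → chopetsooti.
Apply vowel deletion: chopetsooti → chopetsoti.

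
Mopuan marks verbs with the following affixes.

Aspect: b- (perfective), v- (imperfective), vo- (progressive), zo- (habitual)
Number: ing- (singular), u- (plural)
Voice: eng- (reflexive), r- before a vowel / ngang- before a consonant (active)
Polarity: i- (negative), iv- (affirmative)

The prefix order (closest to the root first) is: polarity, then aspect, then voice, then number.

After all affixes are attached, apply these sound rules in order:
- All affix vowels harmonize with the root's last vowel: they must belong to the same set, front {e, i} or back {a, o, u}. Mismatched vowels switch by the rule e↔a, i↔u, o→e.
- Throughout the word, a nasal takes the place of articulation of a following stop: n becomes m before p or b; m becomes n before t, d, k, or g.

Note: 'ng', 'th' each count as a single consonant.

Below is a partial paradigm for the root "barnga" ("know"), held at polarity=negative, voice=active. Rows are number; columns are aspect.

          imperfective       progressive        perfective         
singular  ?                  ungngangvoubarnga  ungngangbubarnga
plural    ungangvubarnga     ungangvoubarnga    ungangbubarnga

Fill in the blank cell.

ungngangvubarnga

Attach polarity negative i- → ibarnga.
Attach aspect imperfective v- → vibarnga.
Attach voice active ngang- (before consonant 'v') → ngangvibarnga.
Attach number singular ing- → ingngangvibarnga.
Apply vowel harmony: ingngangvibarnga → ungngangvubarnga.
Nasal assimilation: no change.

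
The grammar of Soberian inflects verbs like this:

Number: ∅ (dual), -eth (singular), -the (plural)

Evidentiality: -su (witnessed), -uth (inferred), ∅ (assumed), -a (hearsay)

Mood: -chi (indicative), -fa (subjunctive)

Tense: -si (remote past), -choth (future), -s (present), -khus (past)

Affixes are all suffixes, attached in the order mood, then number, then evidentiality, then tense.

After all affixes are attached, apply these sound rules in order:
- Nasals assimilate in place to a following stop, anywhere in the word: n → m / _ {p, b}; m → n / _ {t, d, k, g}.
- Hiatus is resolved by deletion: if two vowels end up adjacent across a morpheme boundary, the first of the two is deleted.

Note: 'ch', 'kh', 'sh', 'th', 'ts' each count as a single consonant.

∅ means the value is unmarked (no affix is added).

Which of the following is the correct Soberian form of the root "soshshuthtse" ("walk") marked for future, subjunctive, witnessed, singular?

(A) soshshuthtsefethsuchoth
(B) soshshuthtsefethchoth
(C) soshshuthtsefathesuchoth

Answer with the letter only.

Attach mood subjunctive -fa → soshshuthtsefa.
Attach number singular -eth → soshshuthtsefaeth.
Attach evidentiality witnessed -su → soshshuthtsefaethsu.
Attach tense future -choth → soshshuthtsefaethsuchoth.
Nasal assimilation: no change.
Apply vowel deletion: soshshuthtsefaethsuchoth → soshshuthtsefethsuchoth.
So the correct form is soshshuthtsefethsuchoth, option (A).
(B) soshshuthtsefethchoth is wrong: it uses assumed instead of witnessed for evidentiality.
(C) soshshuthtsefathesuchoth is wrong: it uses plural instead of singular for number.

A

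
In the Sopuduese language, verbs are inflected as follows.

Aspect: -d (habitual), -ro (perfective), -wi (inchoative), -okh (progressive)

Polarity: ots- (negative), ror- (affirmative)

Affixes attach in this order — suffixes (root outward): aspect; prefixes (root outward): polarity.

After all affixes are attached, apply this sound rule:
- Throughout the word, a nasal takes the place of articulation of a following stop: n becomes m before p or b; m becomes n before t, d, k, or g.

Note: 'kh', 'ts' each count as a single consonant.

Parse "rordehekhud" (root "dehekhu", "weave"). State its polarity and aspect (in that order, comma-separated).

Segment: ror-dehekhu-d.
polarity: ror- → affirmative.
aspect: -d → habitual.

affirmative, habitual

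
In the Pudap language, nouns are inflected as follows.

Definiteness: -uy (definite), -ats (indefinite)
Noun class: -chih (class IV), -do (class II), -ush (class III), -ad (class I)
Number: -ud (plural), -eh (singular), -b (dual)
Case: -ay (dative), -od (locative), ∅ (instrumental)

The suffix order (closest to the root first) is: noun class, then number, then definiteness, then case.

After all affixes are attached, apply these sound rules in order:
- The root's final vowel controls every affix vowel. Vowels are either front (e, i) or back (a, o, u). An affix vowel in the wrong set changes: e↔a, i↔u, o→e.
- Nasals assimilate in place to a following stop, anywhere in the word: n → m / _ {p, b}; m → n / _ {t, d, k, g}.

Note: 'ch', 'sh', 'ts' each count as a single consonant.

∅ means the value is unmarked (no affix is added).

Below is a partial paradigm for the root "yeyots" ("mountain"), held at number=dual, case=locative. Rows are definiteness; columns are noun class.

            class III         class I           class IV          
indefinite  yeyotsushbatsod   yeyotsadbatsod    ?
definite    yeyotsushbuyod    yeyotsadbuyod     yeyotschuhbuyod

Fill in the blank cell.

yeyotschuhbatsod

Attach noun class class IV -chih → yeyotschih.
Attach number dual -b → yeyotschihb.
Attach definiteness indefinite -ats → yeyotschihbats.
Attach case locative -od → yeyotschihbatsod.
Apply vowel harmony: yeyotschihbatsod → yeyotschuhbatsod.
Nasal assimilation: no change.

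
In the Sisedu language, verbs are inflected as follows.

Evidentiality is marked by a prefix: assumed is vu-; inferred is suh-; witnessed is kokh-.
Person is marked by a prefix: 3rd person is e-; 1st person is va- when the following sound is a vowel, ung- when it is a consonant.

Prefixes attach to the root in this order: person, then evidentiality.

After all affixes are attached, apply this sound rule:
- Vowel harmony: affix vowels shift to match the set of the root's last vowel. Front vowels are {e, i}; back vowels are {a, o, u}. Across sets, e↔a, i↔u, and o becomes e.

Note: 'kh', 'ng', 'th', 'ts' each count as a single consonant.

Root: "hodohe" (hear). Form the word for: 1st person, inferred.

Attach person 1st person ung- (before consonant 'h') → unghodohe.
Attach evidentiality inferred suh- → suhunghodohe.
Apply vowel harmony: suhunghodohe → sihinghodohe.

sihinghodohe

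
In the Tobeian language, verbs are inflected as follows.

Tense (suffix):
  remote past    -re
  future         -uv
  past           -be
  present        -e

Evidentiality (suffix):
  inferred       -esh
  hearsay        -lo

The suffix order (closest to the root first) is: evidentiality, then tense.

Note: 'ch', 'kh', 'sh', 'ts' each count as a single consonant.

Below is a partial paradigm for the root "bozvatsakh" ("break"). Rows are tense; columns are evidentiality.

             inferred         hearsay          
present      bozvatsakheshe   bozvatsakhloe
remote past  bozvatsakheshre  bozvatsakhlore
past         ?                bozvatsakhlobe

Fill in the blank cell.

bozvatsakheshbe

Attach evidentiality inferred -esh → bozvatsakhesh.
Attach tense past -be → bozvatsakheshbe.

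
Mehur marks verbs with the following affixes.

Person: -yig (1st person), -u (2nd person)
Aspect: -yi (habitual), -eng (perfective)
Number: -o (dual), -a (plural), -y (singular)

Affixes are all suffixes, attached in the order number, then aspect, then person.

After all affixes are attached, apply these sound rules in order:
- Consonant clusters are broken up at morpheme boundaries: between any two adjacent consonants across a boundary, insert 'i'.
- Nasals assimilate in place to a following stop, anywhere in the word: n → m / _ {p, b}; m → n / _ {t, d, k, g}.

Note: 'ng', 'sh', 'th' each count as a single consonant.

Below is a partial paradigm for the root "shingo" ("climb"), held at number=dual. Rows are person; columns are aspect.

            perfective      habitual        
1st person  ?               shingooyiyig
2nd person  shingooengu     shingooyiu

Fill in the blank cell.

shingooengiyig

Attach number dual -o → shingoo.
Attach aspect perfective -eng → shingooeng.
Attach person 1st person -yig → shingooengyig.
Apply epenthesis: shingooengyig → shingooengiyig.
Nasal assimilation: no change.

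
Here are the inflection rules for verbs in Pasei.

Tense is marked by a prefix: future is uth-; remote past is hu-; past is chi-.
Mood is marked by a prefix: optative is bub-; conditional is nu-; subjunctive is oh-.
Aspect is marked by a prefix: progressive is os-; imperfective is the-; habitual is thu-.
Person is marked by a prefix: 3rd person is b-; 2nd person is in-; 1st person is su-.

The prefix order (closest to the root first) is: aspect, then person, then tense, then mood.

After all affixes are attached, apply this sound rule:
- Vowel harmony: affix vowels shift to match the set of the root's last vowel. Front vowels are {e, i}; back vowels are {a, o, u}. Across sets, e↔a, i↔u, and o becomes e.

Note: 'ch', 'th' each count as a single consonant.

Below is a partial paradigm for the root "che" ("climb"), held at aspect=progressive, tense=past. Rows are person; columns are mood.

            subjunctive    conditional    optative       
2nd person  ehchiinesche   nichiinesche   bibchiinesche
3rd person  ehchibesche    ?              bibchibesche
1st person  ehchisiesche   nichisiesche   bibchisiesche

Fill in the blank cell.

nichibesche

Attach aspect progressive os- → osche.
Attach person 3rd person b- → bosche.
Attach tense past chi- → chibosche.
Attach mood conditional nu- → nuchibosche.
Apply vowel harmony: nuchibosche → nichibesche.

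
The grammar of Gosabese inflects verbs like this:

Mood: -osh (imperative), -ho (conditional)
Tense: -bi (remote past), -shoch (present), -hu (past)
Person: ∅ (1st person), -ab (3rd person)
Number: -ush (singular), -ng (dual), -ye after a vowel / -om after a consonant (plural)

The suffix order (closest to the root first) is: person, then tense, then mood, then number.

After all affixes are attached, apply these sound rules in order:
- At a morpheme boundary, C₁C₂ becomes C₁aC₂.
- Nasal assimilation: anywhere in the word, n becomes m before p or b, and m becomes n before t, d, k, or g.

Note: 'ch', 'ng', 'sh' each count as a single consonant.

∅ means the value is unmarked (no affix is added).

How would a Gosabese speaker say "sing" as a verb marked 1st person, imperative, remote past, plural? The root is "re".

person = 1st person: zero marking, form stays re.
Attach tense remote past -bi → rebi.
Attach mood imperative -osh → rebiosh.
Attach number plural -om (after consonant 'sh') → rebioshom.
Epenthesis: no change.
Nasal assimilation: no change.

rebioshom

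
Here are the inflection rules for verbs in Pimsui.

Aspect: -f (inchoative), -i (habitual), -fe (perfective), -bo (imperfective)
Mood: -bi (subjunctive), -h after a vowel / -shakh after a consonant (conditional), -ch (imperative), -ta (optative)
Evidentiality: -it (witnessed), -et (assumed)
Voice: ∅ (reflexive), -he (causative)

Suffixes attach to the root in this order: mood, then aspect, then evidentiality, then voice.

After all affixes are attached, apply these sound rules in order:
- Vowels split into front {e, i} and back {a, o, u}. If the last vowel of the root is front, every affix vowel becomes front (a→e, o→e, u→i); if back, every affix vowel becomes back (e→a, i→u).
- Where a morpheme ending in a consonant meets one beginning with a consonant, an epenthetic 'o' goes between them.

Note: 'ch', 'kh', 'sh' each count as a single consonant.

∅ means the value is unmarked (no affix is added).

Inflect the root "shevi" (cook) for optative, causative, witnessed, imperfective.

shevitebeitohe

Attach mood optative -ta → shevita.
Attach aspect imperfective -bo → shevitabo.
Attach evidentiality witnessed -it → shevitaboit.
Attach voice causative -he → shevitaboithe.
Apply vowel harmony: shevitaboithe → shevitebeithe.
Apply epenthesis: shevitebeithe → shevitebeitohe.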